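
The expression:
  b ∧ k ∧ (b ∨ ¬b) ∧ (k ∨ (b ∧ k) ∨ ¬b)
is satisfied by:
  {b: True, k: True}


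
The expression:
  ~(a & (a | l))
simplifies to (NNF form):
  ~a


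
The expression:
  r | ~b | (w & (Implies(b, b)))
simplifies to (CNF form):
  r | w | ~b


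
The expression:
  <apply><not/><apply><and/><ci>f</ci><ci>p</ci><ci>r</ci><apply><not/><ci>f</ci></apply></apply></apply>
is always true.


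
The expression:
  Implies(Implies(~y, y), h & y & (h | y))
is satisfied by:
  {h: True, y: False}
  {y: False, h: False}
  {y: True, h: True}


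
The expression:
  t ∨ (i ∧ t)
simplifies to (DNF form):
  t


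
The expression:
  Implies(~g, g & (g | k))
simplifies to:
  g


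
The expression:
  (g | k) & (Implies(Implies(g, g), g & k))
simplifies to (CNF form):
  g & k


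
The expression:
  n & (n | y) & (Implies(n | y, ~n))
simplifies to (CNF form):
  False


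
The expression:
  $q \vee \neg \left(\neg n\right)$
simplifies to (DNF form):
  $n \vee q$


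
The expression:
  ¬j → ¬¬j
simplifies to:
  j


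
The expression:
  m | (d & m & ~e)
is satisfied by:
  {m: True}


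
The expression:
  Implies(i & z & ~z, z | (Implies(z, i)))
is always true.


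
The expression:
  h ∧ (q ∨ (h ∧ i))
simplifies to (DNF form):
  (h ∧ i) ∨ (h ∧ q)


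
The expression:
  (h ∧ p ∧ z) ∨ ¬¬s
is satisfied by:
  {z: True, s: True, h: True, p: True}
  {z: True, s: True, h: True, p: False}
  {z: True, s: True, p: True, h: False}
  {z: True, s: True, p: False, h: False}
  {s: True, h: True, p: True, z: False}
  {s: True, h: True, p: False, z: False}
  {s: True, h: False, p: True, z: False}
  {s: True, h: False, p: False, z: False}
  {z: True, h: True, p: True, s: False}


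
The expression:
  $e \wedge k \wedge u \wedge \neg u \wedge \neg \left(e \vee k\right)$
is never true.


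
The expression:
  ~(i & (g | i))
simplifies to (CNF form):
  ~i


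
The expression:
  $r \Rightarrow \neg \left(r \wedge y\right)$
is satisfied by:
  {y: False, r: False}
  {r: True, y: False}
  {y: True, r: False}


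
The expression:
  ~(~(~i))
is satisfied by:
  {i: False}


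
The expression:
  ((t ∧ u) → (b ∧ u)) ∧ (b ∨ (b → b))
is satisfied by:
  {b: True, u: False, t: False}
  {u: False, t: False, b: False}
  {b: True, t: True, u: False}
  {t: True, u: False, b: False}
  {b: True, u: True, t: False}
  {u: True, b: False, t: False}
  {b: True, t: True, u: True}


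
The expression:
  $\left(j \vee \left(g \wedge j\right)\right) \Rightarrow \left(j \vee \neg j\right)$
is always true.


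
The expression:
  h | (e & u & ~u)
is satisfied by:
  {h: True}


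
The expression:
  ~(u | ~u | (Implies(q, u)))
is never true.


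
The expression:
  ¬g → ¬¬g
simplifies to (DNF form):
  g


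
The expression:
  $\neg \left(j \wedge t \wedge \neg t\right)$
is always true.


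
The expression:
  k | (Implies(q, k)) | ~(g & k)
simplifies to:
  True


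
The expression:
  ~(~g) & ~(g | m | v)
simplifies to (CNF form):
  False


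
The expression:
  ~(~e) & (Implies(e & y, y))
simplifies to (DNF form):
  e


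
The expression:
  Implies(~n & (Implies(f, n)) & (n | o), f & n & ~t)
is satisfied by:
  {n: True, f: True, o: False}
  {n: True, f: False, o: False}
  {f: True, n: False, o: False}
  {n: False, f: False, o: False}
  {n: True, o: True, f: True}
  {n: True, o: True, f: False}
  {o: True, f: True, n: False}


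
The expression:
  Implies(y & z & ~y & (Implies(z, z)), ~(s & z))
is always true.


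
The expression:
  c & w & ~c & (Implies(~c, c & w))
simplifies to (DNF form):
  False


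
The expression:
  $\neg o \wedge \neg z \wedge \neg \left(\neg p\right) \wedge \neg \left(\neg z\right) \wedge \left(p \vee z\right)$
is never true.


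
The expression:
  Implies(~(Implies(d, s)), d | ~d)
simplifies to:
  True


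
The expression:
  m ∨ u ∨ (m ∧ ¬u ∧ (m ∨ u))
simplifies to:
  m ∨ u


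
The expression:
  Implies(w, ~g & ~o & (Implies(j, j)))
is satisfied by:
  {o: False, w: False, g: False}
  {g: True, o: False, w: False}
  {o: True, g: False, w: False}
  {g: True, o: True, w: False}
  {w: True, g: False, o: False}


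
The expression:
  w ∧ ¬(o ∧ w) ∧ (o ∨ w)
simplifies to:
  w ∧ ¬o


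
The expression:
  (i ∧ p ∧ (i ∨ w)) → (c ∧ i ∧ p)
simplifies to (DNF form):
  c ∨ ¬i ∨ ¬p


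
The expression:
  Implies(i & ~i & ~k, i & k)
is always true.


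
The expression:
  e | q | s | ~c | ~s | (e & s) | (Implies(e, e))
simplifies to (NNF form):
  True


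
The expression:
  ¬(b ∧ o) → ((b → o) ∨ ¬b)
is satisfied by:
  {o: True, b: False}
  {b: False, o: False}
  {b: True, o: True}


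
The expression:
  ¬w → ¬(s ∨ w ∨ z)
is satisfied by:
  {w: True, z: False, s: False}
  {w: True, s: True, z: False}
  {w: True, z: True, s: False}
  {w: True, s: True, z: True}
  {s: False, z: False, w: False}


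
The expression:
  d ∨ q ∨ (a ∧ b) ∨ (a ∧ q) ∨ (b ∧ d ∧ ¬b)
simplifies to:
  d ∨ q ∨ (a ∧ b)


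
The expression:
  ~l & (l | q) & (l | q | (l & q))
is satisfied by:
  {q: True, l: False}


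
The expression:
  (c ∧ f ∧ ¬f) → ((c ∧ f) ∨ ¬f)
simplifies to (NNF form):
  True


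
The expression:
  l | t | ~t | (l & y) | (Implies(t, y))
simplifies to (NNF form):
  True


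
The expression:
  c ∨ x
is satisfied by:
  {x: True, c: True}
  {x: True, c: False}
  {c: True, x: False}


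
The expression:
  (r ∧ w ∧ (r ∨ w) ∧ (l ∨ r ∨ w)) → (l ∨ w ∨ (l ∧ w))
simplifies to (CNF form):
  True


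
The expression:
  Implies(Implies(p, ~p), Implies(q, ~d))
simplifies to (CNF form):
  p | ~d | ~q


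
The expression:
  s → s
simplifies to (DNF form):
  True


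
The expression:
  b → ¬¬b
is always true.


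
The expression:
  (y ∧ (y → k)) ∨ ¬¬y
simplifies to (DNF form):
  y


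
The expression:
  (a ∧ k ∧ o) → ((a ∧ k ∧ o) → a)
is always true.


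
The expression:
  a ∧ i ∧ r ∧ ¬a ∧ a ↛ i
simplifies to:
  False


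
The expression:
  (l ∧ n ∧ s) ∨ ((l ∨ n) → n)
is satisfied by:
  {n: True, l: False}
  {l: False, n: False}
  {l: True, n: True}


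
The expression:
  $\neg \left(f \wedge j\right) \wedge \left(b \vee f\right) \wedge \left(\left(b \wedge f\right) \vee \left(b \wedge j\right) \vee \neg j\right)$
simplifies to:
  $\left(b \wedge \neg f\right) \vee \left(f \wedge \neg j\right)$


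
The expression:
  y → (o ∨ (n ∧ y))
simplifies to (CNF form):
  n ∨ o ∨ ¬y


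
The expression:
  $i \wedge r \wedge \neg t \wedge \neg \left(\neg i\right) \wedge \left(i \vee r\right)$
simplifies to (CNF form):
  $i \wedge r \wedge \neg t$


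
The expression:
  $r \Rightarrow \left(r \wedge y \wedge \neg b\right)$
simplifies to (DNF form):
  $\left(y \wedge \neg b\right) \vee \neg r$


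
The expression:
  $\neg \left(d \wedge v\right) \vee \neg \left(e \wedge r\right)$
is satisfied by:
  {v: False, e: False, d: False, r: False}
  {r: True, v: False, e: False, d: False}
  {d: True, v: False, e: False, r: False}
  {r: True, d: True, v: False, e: False}
  {e: True, r: False, v: False, d: False}
  {r: True, e: True, v: False, d: False}
  {d: True, e: True, r: False, v: False}
  {r: True, d: True, e: True, v: False}
  {v: True, d: False, e: False, r: False}
  {r: True, v: True, d: False, e: False}
  {d: True, v: True, r: False, e: False}
  {r: True, d: True, v: True, e: False}
  {e: True, v: True, d: False, r: False}
  {r: True, e: True, v: True, d: False}
  {d: True, e: True, v: True, r: False}


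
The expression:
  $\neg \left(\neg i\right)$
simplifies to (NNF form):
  $i$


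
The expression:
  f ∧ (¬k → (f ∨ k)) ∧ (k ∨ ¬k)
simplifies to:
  f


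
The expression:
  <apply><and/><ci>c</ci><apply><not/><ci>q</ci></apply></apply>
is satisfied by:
  {c: True, q: False}


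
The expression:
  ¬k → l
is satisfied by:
  {k: True, l: True}
  {k: True, l: False}
  {l: True, k: False}


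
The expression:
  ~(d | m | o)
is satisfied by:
  {d: False, o: False, m: False}


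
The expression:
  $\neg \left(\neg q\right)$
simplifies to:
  $q$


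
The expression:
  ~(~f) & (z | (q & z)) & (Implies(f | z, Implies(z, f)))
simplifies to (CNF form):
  f & z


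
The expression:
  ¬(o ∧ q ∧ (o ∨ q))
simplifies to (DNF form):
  ¬o ∨ ¬q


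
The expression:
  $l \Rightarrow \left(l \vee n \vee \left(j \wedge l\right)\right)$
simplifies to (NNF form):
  $\text{True}$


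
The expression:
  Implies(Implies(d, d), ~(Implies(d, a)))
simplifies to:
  d & ~a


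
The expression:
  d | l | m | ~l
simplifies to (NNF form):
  True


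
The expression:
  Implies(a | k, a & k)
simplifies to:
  (a & k) | (~a & ~k)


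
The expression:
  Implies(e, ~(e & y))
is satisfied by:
  {e: False, y: False}
  {y: True, e: False}
  {e: True, y: False}


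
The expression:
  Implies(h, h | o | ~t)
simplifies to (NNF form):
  True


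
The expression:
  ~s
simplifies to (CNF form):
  ~s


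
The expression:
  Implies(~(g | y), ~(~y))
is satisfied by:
  {y: True, g: True}
  {y: True, g: False}
  {g: True, y: False}


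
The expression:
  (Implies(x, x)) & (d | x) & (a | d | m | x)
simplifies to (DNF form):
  d | x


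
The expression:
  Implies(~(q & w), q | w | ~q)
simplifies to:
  True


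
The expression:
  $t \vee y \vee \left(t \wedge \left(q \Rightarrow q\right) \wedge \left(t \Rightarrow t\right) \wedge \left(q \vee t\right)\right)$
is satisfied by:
  {y: True, t: True}
  {y: True, t: False}
  {t: True, y: False}


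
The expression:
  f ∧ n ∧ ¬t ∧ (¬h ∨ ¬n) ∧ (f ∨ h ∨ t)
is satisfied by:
  {f: True, n: True, t: False, h: False}


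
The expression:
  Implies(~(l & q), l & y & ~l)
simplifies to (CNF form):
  l & q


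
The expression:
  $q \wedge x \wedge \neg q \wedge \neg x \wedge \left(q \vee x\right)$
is never true.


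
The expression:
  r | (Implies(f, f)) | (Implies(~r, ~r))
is always true.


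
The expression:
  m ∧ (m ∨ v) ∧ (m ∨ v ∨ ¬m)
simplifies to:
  m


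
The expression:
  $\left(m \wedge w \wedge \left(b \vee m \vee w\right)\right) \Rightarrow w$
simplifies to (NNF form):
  $\text{True}$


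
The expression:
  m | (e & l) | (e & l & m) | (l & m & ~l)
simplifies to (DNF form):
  m | (e & l)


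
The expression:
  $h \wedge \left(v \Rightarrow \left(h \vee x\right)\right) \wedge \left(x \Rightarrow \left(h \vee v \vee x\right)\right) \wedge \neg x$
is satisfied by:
  {h: True, x: False}


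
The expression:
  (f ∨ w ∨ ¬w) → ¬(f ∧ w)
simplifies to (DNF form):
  ¬f ∨ ¬w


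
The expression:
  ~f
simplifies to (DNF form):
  ~f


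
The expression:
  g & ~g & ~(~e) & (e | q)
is never true.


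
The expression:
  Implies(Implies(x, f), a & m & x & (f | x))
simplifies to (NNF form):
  x & (a | ~f) & (m | ~f)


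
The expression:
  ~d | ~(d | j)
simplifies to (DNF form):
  ~d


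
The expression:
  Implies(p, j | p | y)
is always true.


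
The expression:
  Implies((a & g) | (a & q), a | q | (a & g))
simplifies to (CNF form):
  True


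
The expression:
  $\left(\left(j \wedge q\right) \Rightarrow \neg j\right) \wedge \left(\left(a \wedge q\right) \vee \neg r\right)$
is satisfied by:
  {a: True, q: False, j: False, r: False}
  {a: False, q: False, j: False, r: False}
  {a: True, j: True, q: False, r: False}
  {j: True, a: False, q: False, r: False}
  {a: True, q: True, j: False, r: False}
  {q: True, a: False, j: False, r: False}
  {r: True, a: True, q: True, j: False}


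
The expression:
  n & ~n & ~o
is never true.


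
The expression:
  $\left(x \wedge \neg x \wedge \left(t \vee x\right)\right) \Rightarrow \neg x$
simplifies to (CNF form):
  $\text{True}$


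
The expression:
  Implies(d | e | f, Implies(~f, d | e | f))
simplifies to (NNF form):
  True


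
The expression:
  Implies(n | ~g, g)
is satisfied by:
  {g: True}


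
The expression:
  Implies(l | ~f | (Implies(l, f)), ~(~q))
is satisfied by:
  {q: True}


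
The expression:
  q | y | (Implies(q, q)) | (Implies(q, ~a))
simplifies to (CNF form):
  True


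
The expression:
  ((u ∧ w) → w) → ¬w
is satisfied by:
  {w: False}


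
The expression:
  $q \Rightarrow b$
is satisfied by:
  {b: True, q: False}
  {q: False, b: False}
  {q: True, b: True}


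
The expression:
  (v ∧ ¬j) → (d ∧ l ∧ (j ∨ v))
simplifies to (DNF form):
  j ∨ (d ∧ l) ∨ ¬v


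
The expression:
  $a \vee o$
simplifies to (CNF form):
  $a \vee o$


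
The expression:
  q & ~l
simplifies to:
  q & ~l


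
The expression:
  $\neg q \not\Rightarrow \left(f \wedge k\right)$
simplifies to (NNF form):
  $\neg q \wedge \left(\neg f \vee \neg k\right)$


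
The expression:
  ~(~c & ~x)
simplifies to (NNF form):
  c | x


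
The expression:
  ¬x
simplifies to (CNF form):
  ¬x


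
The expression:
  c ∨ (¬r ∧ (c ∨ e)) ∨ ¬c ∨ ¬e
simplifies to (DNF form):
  True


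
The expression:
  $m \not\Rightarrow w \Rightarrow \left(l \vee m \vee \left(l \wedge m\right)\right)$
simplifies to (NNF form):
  $\text{True}$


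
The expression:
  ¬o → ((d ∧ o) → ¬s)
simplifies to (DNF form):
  True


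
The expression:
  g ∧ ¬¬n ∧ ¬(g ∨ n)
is never true.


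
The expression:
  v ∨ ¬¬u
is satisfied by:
  {v: True, u: True}
  {v: True, u: False}
  {u: True, v: False}


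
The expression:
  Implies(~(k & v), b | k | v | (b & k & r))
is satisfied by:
  {b: True, k: True, v: True}
  {b: True, k: True, v: False}
  {b: True, v: True, k: False}
  {b: True, v: False, k: False}
  {k: True, v: True, b: False}
  {k: True, v: False, b: False}
  {v: True, k: False, b: False}


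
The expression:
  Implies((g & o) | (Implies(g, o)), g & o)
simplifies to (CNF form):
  g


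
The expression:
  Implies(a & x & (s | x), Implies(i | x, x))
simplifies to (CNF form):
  True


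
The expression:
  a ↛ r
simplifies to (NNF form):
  a ∧ ¬r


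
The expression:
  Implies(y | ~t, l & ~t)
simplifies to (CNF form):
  (l | t) & (l | ~y) & (t | ~t) & (~t | ~y)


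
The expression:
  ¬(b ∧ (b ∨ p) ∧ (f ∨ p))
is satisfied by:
  {f: False, b: False, p: False}
  {p: True, f: False, b: False}
  {f: True, p: False, b: False}
  {p: True, f: True, b: False}
  {b: True, p: False, f: False}


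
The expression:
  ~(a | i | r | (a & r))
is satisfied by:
  {i: False, r: False, a: False}


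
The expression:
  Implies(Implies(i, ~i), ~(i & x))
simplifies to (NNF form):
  True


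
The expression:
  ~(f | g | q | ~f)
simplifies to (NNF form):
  False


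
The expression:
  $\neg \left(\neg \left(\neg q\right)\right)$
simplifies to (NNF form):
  $\neg q$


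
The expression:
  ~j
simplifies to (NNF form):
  ~j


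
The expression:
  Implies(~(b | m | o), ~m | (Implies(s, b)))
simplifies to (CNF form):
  True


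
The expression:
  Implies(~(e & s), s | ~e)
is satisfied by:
  {s: True, e: False}
  {e: False, s: False}
  {e: True, s: True}


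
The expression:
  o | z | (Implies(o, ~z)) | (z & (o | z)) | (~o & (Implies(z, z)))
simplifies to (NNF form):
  True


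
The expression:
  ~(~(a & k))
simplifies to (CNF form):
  a & k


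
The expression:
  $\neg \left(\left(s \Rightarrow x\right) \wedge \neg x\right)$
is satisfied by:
  {x: True, s: True}
  {x: True, s: False}
  {s: True, x: False}


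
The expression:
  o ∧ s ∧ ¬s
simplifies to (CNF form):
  False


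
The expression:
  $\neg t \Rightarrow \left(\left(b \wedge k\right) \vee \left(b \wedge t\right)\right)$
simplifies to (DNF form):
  $t \vee \left(b \wedge k\right)$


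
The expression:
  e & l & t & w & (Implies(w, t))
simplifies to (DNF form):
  e & l & t & w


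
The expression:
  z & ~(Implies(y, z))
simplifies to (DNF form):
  False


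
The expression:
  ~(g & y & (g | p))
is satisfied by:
  {g: False, y: False}
  {y: True, g: False}
  {g: True, y: False}


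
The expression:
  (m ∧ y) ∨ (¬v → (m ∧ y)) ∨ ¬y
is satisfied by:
  {m: True, v: True, y: False}
  {m: True, v: False, y: False}
  {v: True, m: False, y: False}
  {m: False, v: False, y: False}
  {y: True, m: True, v: True}
  {y: True, m: True, v: False}
  {y: True, v: True, m: False}


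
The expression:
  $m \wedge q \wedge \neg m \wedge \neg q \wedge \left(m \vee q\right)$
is never true.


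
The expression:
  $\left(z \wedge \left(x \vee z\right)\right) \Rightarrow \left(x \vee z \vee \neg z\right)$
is always true.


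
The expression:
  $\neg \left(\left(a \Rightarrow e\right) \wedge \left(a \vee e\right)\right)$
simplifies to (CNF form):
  $\neg e$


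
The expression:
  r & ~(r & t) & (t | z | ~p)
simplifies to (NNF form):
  r & ~t & (z | ~p)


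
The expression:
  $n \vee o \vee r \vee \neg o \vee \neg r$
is always true.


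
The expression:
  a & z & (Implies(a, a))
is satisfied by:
  {a: True, z: True}


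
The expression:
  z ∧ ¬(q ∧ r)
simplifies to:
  z ∧ (¬q ∨ ¬r)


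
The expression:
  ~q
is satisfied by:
  {q: False}


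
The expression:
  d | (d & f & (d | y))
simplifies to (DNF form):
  d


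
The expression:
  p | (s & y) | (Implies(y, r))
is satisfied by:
  {r: True, p: True, s: True, y: False}
  {r: True, p: True, s: False, y: False}
  {r: True, s: True, p: False, y: False}
  {r: True, s: False, p: False, y: False}
  {p: True, s: True, r: False, y: False}
  {p: True, r: False, s: False, y: False}
  {p: False, s: True, r: False, y: False}
  {p: False, r: False, s: False, y: False}
  {r: True, y: True, p: True, s: True}
  {r: True, y: True, p: True, s: False}
  {r: True, y: True, s: True, p: False}
  {r: True, y: True, s: False, p: False}
  {y: True, p: True, s: True, r: False}
  {y: True, p: True, s: False, r: False}
  {y: True, s: True, p: False, r: False}


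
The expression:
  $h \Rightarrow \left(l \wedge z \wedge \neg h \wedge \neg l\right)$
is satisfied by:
  {h: False}


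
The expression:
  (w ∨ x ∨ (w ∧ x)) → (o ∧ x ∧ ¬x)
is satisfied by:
  {x: False, w: False}


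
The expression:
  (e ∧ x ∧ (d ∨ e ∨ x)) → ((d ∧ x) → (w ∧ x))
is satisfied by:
  {w: True, d: False, x: False, e: False}
  {w: False, d: False, x: False, e: False}
  {e: True, w: True, d: False, x: False}
  {e: True, w: False, d: False, x: False}
  {x: True, w: True, d: False, e: False}
  {x: True, w: False, d: False, e: False}
  {e: True, x: True, w: True, d: False}
  {e: True, x: True, w: False, d: False}
  {d: True, w: True, e: False, x: False}
  {d: True, w: False, e: False, x: False}
  {e: True, d: True, w: True, x: False}
  {e: True, d: True, w: False, x: False}
  {x: True, d: True, w: True, e: False}
  {x: True, d: True, w: False, e: False}
  {x: True, d: True, e: True, w: True}


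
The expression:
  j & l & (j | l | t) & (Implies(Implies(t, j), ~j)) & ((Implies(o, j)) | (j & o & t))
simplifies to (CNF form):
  False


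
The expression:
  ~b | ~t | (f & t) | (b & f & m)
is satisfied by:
  {f: True, t: False, b: False}
  {f: False, t: False, b: False}
  {b: True, f: True, t: False}
  {b: True, f: False, t: False}
  {t: True, f: True, b: False}
  {t: True, f: False, b: False}
  {t: True, b: True, f: True}


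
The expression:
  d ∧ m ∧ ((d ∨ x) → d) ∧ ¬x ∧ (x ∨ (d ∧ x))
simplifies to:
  False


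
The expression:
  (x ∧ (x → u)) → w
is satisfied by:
  {w: True, u: False, x: False}
  {u: False, x: False, w: False}
  {x: True, w: True, u: False}
  {x: True, u: False, w: False}
  {w: True, u: True, x: False}
  {u: True, w: False, x: False}
  {x: True, u: True, w: True}


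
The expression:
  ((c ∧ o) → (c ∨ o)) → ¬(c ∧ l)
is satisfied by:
  {l: False, c: False}
  {c: True, l: False}
  {l: True, c: False}


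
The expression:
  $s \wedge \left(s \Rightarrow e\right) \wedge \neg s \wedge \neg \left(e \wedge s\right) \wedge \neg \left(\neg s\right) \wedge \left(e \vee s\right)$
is never true.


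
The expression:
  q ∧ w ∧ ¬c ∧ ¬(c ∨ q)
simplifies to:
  False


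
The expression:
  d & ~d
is never true.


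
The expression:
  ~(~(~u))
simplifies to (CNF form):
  ~u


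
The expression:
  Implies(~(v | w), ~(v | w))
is always true.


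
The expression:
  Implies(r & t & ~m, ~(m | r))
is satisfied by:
  {m: True, t: False, r: False}
  {t: False, r: False, m: False}
  {r: True, m: True, t: False}
  {r: True, t: False, m: False}
  {m: True, t: True, r: False}
  {t: True, m: False, r: False}
  {r: True, t: True, m: True}


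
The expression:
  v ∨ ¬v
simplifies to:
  True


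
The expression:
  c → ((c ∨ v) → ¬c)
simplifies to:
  ¬c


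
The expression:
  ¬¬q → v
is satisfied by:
  {v: True, q: False}
  {q: False, v: False}
  {q: True, v: True}


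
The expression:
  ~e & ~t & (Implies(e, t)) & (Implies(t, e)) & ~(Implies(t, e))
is never true.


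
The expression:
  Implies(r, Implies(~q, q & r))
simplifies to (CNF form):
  q | ~r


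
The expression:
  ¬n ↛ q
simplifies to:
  q ∨ ¬n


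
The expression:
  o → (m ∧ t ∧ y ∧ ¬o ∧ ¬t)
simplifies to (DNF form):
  ¬o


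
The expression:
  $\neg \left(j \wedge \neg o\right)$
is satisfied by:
  {o: True, j: False}
  {j: False, o: False}
  {j: True, o: True}


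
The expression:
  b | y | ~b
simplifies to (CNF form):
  True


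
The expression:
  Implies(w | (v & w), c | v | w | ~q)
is always true.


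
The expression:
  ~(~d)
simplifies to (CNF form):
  d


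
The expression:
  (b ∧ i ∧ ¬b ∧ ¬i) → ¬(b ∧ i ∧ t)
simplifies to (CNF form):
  True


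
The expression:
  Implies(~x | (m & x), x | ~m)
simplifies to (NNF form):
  x | ~m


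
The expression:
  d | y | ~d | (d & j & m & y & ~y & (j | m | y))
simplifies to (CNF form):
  True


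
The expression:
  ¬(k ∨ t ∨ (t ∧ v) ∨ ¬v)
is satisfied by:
  {v: True, t: False, k: False}


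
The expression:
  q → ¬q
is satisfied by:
  {q: False}


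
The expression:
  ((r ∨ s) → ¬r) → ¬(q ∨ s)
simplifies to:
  r ∨ (¬q ∧ ¬s)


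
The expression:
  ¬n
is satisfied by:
  {n: False}


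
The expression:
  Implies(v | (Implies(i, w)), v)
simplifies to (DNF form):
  v | (i & ~w)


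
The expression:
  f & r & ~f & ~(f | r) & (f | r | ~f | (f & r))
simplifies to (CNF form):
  False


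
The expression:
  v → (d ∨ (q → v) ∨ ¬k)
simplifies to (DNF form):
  True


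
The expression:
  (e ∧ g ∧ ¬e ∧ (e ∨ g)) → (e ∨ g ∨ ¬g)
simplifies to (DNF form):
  True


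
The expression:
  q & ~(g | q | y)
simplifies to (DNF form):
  False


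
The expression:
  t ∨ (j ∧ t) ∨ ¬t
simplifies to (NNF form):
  True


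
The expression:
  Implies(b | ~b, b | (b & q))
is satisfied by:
  {b: True}


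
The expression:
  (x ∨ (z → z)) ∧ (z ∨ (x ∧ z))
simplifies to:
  z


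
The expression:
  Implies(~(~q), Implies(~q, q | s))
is always true.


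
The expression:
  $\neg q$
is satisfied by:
  {q: False}


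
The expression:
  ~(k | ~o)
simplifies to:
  o & ~k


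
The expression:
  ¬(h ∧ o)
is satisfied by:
  {h: False, o: False}
  {o: True, h: False}
  {h: True, o: False}


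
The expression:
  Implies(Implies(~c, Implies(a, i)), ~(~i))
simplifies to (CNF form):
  (a | i) & (i | ~c)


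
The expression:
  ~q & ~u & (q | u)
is never true.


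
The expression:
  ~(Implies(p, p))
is never true.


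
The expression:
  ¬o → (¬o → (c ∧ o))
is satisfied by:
  {o: True}


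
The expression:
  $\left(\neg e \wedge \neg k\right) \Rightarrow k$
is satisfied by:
  {k: True, e: True}
  {k: True, e: False}
  {e: True, k: False}


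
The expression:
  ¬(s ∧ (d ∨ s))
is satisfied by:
  {s: False}


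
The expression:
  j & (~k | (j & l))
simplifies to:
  j & (l | ~k)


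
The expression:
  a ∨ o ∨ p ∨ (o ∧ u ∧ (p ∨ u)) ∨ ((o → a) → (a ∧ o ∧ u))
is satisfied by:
  {a: True, o: True, p: True}
  {a: True, o: True, p: False}
  {a: True, p: True, o: False}
  {a: True, p: False, o: False}
  {o: True, p: True, a: False}
  {o: True, p: False, a: False}
  {p: True, o: False, a: False}


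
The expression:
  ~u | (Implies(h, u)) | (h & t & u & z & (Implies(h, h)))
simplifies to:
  True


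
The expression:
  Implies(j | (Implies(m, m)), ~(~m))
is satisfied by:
  {m: True}


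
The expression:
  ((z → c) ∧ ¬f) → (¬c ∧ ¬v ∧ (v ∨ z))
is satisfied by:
  {z: True, f: True, c: False}
  {f: True, c: False, z: False}
  {z: True, f: True, c: True}
  {f: True, c: True, z: False}
  {z: True, c: False, f: False}


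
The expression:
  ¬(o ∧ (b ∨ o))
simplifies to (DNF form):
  ¬o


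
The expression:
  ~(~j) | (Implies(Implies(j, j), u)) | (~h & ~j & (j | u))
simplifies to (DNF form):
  j | u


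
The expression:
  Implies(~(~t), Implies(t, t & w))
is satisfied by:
  {w: True, t: False}
  {t: False, w: False}
  {t: True, w: True}


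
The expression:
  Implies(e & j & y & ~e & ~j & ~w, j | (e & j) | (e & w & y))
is always true.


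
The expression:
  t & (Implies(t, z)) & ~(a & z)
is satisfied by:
  {t: True, z: True, a: False}


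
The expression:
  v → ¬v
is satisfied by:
  {v: False}


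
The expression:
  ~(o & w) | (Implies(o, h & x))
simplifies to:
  ~o | ~w | (h & x)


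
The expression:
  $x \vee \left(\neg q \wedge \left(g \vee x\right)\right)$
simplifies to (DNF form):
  $x \vee \left(g \wedge \neg q\right)$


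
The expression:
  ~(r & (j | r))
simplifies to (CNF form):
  ~r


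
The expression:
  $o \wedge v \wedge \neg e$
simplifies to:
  $o \wedge v \wedge \neg e$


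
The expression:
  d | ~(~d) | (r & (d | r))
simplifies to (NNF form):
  d | r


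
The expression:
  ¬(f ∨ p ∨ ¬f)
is never true.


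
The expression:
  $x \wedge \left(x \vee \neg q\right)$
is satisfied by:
  {x: True}


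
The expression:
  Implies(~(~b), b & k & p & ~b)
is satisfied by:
  {b: False}


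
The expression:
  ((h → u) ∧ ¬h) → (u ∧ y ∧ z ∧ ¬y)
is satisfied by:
  {h: True}


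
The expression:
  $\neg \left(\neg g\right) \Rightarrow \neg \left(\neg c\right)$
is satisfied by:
  {c: True, g: False}
  {g: False, c: False}
  {g: True, c: True}


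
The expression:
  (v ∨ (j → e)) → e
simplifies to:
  e ∨ (j ∧ ¬v)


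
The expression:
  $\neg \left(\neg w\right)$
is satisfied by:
  {w: True}


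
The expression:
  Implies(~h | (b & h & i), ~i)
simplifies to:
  ~i | (h & ~b)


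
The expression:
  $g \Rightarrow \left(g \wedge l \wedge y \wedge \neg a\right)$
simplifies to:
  $\left(l \wedge y \wedge \neg a\right) \vee \neg g$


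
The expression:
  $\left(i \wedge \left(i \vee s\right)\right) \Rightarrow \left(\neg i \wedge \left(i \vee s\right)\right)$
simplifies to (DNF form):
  $\neg i$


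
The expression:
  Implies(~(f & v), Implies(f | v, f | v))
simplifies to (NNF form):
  True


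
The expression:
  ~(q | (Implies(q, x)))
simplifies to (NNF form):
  False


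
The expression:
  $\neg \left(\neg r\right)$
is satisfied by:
  {r: True}


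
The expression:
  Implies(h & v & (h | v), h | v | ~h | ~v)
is always true.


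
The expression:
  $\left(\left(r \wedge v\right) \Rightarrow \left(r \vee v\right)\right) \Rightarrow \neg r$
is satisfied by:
  {r: False}


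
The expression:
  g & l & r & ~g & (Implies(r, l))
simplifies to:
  False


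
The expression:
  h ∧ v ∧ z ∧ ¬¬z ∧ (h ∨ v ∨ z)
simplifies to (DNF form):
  h ∧ v ∧ z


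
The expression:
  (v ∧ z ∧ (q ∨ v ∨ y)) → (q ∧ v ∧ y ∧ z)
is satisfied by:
  {y: True, q: True, v: False, z: False}
  {y: True, q: False, v: False, z: False}
  {q: True, y: False, v: False, z: False}
  {y: False, q: False, v: False, z: False}
  {y: True, z: True, q: True, v: False}
  {y: True, z: True, q: False, v: False}
  {z: True, q: True, y: False, v: False}
  {z: True, y: False, q: False, v: False}
  {y: True, v: True, q: True, z: False}
  {y: True, v: True, q: False, z: False}
  {v: True, q: True, y: False, z: False}
  {v: True, y: False, q: False, z: False}
  {y: True, z: True, v: True, q: True}


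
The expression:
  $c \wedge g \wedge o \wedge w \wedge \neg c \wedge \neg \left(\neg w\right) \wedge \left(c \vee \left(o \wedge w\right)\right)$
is never true.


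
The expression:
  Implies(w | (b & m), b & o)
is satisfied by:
  {o: True, m: False, b: False, w: False}
  {o: False, m: False, b: False, w: False}
  {o: True, b: True, m: False, w: False}
  {b: True, o: False, m: False, w: False}
  {o: True, m: True, b: False, w: False}
  {m: True, o: False, b: False, w: False}
  {o: True, b: True, m: True, w: False}
  {w: True, o: True, b: True, m: False}
  {w: True, o: True, b: True, m: True}


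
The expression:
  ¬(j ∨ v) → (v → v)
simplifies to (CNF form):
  True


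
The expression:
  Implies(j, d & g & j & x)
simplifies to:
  ~j | (d & g & x)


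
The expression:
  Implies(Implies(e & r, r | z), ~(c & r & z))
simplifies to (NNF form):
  ~c | ~r | ~z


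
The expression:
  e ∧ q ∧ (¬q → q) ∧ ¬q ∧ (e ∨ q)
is never true.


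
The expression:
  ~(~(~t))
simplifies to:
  ~t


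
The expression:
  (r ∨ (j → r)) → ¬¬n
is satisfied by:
  {n: True, j: True, r: False}
  {n: True, r: False, j: False}
  {n: True, j: True, r: True}
  {n: True, r: True, j: False}
  {j: True, r: False, n: False}


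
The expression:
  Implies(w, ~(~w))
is always true.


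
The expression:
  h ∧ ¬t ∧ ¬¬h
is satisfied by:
  {h: True, t: False}


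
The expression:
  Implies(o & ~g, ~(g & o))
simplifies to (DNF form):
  True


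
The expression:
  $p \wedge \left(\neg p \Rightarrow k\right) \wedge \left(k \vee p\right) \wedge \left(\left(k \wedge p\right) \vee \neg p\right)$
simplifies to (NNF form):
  $k \wedge p$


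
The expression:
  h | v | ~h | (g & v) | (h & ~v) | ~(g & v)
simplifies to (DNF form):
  True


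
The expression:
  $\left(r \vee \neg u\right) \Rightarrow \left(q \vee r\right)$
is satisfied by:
  {r: True, q: True, u: True}
  {r: True, q: True, u: False}
  {r: True, u: True, q: False}
  {r: True, u: False, q: False}
  {q: True, u: True, r: False}
  {q: True, u: False, r: False}
  {u: True, q: False, r: False}


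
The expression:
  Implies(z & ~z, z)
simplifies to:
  True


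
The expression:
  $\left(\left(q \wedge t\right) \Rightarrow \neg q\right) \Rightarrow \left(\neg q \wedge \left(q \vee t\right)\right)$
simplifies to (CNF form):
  $t$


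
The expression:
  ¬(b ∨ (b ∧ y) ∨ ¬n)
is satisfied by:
  {n: True, b: False}


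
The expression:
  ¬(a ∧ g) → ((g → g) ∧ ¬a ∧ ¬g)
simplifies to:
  (a ∧ g) ∨ (¬a ∧ ¬g)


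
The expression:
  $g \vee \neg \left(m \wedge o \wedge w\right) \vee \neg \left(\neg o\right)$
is always true.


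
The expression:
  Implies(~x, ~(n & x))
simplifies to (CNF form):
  True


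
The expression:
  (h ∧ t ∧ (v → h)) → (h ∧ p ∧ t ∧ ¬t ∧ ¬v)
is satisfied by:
  {h: False, t: False}
  {t: True, h: False}
  {h: True, t: False}


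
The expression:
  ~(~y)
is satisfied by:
  {y: True}


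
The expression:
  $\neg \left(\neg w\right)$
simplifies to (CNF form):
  $w$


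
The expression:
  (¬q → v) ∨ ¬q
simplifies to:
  True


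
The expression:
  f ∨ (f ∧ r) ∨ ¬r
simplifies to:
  f ∨ ¬r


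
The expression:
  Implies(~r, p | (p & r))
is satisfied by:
  {r: True, p: True}
  {r: True, p: False}
  {p: True, r: False}


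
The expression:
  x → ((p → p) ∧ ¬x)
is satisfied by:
  {x: False}


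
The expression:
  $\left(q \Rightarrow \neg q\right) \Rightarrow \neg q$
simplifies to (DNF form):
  $\text{True}$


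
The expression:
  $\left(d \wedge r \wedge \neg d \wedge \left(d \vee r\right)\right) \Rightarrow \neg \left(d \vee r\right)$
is always true.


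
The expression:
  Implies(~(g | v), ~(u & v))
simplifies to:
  True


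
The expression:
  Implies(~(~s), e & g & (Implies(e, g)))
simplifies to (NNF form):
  ~s | (e & g)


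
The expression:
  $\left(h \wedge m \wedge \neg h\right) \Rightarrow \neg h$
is always true.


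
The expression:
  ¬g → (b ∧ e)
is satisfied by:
  {b: True, g: True, e: True}
  {b: True, g: True, e: False}
  {g: True, e: True, b: False}
  {g: True, e: False, b: False}
  {b: True, e: True, g: False}


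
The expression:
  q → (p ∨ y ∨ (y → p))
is always true.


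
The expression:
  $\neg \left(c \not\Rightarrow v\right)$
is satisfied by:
  {v: True, c: False}
  {c: False, v: False}
  {c: True, v: True}


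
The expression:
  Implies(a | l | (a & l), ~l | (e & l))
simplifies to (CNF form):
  e | ~l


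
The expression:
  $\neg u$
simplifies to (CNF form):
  $\neg u$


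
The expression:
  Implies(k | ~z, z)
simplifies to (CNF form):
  z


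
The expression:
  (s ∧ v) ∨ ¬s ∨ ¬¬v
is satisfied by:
  {v: True, s: False}
  {s: False, v: False}
  {s: True, v: True}


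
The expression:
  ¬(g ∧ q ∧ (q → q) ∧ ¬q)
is always true.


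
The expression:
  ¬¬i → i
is always true.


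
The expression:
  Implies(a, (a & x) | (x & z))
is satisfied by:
  {x: True, a: False}
  {a: False, x: False}
  {a: True, x: True}


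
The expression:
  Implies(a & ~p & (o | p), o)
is always true.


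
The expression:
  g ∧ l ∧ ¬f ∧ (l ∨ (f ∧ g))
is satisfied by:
  {g: True, l: True, f: False}


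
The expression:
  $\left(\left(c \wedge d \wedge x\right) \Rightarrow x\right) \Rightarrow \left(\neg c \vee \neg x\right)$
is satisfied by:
  {c: False, x: False}
  {x: True, c: False}
  {c: True, x: False}


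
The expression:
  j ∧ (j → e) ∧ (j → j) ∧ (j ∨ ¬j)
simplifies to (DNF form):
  e ∧ j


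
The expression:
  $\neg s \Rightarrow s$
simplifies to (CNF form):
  $s$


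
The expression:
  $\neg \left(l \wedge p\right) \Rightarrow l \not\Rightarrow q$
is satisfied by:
  {p: True, l: True, q: False}
  {l: True, q: False, p: False}
  {q: True, p: True, l: True}


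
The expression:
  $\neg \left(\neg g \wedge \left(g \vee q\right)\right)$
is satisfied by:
  {g: True, q: False}
  {q: False, g: False}
  {q: True, g: True}


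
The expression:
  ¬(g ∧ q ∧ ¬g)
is always true.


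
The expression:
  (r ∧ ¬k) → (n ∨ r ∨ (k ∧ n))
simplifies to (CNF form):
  True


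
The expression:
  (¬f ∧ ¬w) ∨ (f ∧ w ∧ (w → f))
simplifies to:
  (f ∧ w) ∨ (¬f ∧ ¬w)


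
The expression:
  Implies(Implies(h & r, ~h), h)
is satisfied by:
  {h: True}


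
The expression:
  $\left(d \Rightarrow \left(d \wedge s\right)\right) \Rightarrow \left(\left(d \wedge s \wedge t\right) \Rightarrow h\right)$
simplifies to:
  $h \vee \neg d \vee \neg s \vee \neg t$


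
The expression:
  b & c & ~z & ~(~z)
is never true.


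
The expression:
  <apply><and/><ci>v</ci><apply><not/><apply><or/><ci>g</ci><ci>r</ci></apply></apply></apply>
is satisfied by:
  {v: True, r: False, g: False}


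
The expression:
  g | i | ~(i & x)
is always true.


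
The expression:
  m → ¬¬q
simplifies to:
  q ∨ ¬m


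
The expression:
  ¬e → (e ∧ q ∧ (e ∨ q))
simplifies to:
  e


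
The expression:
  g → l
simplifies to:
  l ∨ ¬g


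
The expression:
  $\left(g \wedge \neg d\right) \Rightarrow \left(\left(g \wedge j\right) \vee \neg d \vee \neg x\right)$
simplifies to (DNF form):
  $\text{True}$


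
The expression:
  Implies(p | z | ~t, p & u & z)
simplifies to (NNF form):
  (p | t) & (p | ~z) & (u | ~z) & (z | ~p)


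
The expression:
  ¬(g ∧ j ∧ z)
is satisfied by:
  {g: False, z: False, j: False}
  {j: True, g: False, z: False}
  {z: True, g: False, j: False}
  {j: True, z: True, g: False}
  {g: True, j: False, z: False}
  {j: True, g: True, z: False}
  {z: True, g: True, j: False}


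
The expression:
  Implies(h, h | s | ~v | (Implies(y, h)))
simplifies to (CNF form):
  True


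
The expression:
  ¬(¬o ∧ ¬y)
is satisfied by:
  {y: True, o: True}
  {y: True, o: False}
  {o: True, y: False}


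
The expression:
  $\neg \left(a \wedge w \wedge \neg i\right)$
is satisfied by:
  {i: True, w: False, a: False}
  {w: False, a: False, i: False}
  {i: True, a: True, w: False}
  {a: True, w: False, i: False}
  {i: True, w: True, a: False}
  {w: True, i: False, a: False}
  {i: True, a: True, w: True}


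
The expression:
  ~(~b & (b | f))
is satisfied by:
  {b: True, f: False}
  {f: False, b: False}
  {f: True, b: True}


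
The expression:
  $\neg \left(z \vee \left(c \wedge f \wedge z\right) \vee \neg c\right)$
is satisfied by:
  {c: True, z: False}


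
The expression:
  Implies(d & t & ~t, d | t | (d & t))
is always true.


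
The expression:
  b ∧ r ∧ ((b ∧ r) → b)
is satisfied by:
  {r: True, b: True}


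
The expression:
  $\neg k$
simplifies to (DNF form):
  $\neg k$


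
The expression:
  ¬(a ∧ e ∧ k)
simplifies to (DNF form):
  ¬a ∨ ¬e ∨ ¬k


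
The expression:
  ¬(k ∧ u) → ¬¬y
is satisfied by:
  {y: True, k: True, u: True}
  {y: True, k: True, u: False}
  {y: True, u: True, k: False}
  {y: True, u: False, k: False}
  {k: True, u: True, y: False}


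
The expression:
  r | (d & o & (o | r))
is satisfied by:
  {r: True, d: True, o: True}
  {r: True, d: True, o: False}
  {r: True, o: True, d: False}
  {r: True, o: False, d: False}
  {d: True, o: True, r: False}


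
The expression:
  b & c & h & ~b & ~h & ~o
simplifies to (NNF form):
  False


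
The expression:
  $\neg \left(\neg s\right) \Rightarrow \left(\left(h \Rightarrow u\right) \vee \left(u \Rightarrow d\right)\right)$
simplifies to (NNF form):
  $\text{True}$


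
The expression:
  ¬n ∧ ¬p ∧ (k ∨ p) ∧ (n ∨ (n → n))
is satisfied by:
  {k: True, n: False, p: False}


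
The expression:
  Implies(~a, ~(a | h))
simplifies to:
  a | ~h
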